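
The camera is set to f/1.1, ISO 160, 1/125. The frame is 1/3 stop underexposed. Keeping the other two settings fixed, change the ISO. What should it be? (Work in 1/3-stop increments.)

Underexposed by 1/3 stop → need 1/3 stop brighter.
ISO: 160 → 200.

ISO 200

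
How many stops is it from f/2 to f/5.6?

3 stops

f/2 → f/2.8 → f/4 → f/5.6 — count the steps: 3 stops.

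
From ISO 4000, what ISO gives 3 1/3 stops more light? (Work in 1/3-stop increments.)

ISO 40000

ISO: 4000 → 5000 → 6400 → 8000 → 10000 → 12800 → 16000 → 20000 → 25600 → 32000 → 40000 — 3 1/3 stops higher (brighter).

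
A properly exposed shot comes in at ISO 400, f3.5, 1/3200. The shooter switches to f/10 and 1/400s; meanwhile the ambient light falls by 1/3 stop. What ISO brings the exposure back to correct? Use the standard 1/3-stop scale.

ISO 500

Scene light: 1/3 stop darker.
Aperture: f/3.5 → f/4 → f/4.5 → f/5 → f/5.6 → f/6.3 → f/7.1 → f/8 → f/9 → f/10 — 3 stops narrower (darker).
Shutter speed: 1/3200 → 1/2500 → 1/2000 → 1/1600 → 1/1250 → 1/1000 → 1/800 → 1/640 → 1/500 → 1/400 — 3 stops slower (brighter).
Net so far: 1/3 stop darker. ISO: 400 → 500.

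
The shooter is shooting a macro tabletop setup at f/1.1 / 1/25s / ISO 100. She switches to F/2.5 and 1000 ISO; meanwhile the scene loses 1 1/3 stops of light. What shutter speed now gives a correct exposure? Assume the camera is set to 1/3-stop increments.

Scene light: 1 1/3 stops darker.
Aperture: f/1.1 → f/1.2 → f/1.4 → f/1.6 → f/1.8 → f/2 → f/2.2 → f/2.5 — 2 1/3 stops narrower (darker).
ISO: 100 → 125 → 160 → 200 → 250 → 320 → 400 → 500 → 640 → 800 → 1000 — 3 1/3 stops higher (brighter).
Net so far: 1/3 stop darker. Shutter speed: 1/25 → 1/20.

1/20s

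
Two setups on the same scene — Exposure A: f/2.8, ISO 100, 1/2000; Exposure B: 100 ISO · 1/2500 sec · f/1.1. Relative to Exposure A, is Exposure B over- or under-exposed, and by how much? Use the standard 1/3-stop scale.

Aperture: f/2.8 → f/2.5 → f/2.2 → f/2 → f/1.8 → f/1.6 → f/1.4 → f/1.2 → f/1.1 — 2 2/3 stops wider (brighter).
Shutter speed: 1/2000 → 1/2500 — 1/3 stop faster (darker).
ISO: unchanged.
Net: +2 2/3 −1/3 = +2 1/3 stops.

2 1/3 stops brighter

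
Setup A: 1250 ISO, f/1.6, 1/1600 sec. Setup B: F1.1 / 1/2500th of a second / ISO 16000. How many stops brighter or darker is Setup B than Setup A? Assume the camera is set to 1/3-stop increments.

4 stops brighter

Aperture: f/1.6 → f/1.4 → f/1.2 → f/1.1 — 1 stop wider (brighter).
Shutter speed: 1/1600 → 1/2000 → 1/2500 — 2/3 stop faster (darker).
ISO: 1250 → 1600 → 2000 → 2500 → 3200 → 4000 → 5000 → 6400 → 8000 → 10000 → 12800 → 16000 — 3 2/3 stops raised (brighter).
Net: +1 −2/3 +3 2/3 = +4 stops.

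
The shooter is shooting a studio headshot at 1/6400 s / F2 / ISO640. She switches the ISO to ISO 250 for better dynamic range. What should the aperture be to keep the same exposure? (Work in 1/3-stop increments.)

ISO: 640 → 500 → 400 → 320 → 250 — 1 1/3 stops lower (darker).
Need 1 1/3 stops brighter from the aperture: f/2 → f/1.8 → f/1.6 → f/1.4 → f/1.2.

f/1.2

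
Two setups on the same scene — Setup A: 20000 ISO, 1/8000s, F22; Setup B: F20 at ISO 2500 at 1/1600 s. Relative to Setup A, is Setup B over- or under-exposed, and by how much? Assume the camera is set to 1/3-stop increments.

Aperture: f/22 → f/20 — 1/3 stop wider (brighter).
Shutter speed: 1/8000 → 1/6400 → 1/5000 → 1/4000 → 1/3200 → 1/2500 → 1/2000 → 1/1600 — 2 1/3 stops slower (brighter).
ISO: 20000 → 16000 → 12800 → 10000 → 8000 → 6400 → 5000 → 4000 → 3200 → 2500 — 3 stops lower (darker).
Net: +1/3 +2 1/3 −3 = −1/3 stops.

1/3 stop darker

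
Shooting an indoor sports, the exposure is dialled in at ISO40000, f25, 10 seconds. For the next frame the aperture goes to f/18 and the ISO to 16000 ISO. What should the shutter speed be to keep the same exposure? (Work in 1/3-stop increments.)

13 s

Aperture: f/25 → f/22 → f/20 → f/18 — 1 stop opened up (brighter).
ISO: 40000 → 32000 → 25600 → 20000 → 16000 — 1 1/3 stops dropped (darker).
Net change so far: 1/3 stop darker. Offset with the shutter speed: 10 → 13.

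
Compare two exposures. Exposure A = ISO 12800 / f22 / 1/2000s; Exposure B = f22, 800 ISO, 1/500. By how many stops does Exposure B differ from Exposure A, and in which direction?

Aperture: unchanged.
Shutter speed: 1/2000 → 1/1000 → 1/500 — 2 stops longer (brighter).
ISO: 12800 → 6400 → 3200 → 1600 → 800 — 4 stops dropped (darker).
Net: +2 −4 = −2 stops.

2 stops darker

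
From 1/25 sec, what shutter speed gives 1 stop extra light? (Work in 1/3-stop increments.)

Shutter speed: 1/25 → 1/20 → 1/15 → 1/13 — 1 stop longer (brighter).

1/13s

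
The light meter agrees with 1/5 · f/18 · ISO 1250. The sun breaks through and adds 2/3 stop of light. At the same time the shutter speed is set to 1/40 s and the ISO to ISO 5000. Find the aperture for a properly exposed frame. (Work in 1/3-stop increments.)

Scene light: 2/3 stop brighter.
Shutter speed: 1/5 → 1/6 → 1/8 → 1/10 → 1/13 → 1/15 → 1/20 → 1/25 → 1/30 → 1/40 — 3 stops faster (darker).
ISO: 1250 → 1600 → 2000 → 2500 → 3200 → 4000 → 5000 — 2 stops raised (brighter).
Net so far: 1/3 stop darker. Aperture: f/18 → f/16.

f/16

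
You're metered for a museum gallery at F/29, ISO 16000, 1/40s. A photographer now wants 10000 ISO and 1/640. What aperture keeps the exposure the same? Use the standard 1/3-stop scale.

f/5.6

ISO: 16000 → 12800 → 10000 — 2/3 stop lower (darker).
Shutter speed: 1/40 → 1/50 → 1/60 → 1/80 → 1/100 → 1/125 → 1/160 → 1/200 → 1/250 → 1/320 → 1/400 → 1/500 → 1/640 — 4 stops faster (darker).
Net change so far: 4 2/3 stops darker. Offset with the aperture: f/29 → f/25 → f/22 → f/20 → f/18 → f/16 → f/14 → f/13 → f/11 → f/10 → f/9 → f/8 → f/7.1 → f/6.3 → f/5.6.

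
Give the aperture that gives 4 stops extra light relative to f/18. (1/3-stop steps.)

Aperture: f/18 → f/16 → f/14 → f/13 → f/11 → f/10 → f/9 → f/8 → f/7.1 → f/6.3 → f/5.6 → f/5 → f/4.5 — 4 stops larger aperture (brighter).

f/4.5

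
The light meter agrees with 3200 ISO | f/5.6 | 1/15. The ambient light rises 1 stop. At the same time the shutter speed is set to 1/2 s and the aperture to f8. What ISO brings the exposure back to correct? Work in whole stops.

Scene light: 1 stop brighter.
Shutter speed: 1/15 → 1/8 → 1/4 → 1/2 — 3 stops slower (brighter).
Aperture: f/5.6 → f/8 — 1 stop smaller aperture (darker).
Net so far: 3 stops brighter. ISO: 3200 → 1600 → 800 → 400.

ISO 400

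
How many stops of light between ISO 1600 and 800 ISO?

1 stop

1600 → 800 — count the steps: 1 stop.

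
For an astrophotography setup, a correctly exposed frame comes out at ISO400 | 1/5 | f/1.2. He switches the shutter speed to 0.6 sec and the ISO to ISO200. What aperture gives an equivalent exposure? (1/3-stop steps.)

Shutter speed: 1/5 → 1/4 → 0.3 → 0.4 → 0.5 → 0.6 — 1 2/3 stops longer (brighter).
ISO: 400 → 320 → 250 → 200 — 1 stop lower (darker).
Net change so far: 2/3 stop brighter. Offset with the aperture: f/1.2 → f/1.4 → f/1.6.

f/1.6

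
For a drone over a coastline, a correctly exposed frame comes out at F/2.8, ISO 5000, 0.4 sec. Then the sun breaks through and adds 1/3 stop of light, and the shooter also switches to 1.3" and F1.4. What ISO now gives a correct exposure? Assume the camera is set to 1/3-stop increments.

ISO 320

Scene light: 1/3 stop brighter.
Shutter speed: 0.4 → 0.5 → 0.6 → 0.8 → 1 → 1.3 — 1 2/3 stops longer (brighter).
Aperture: f/2.8 → f/2.5 → f/2.2 → f/2 → f/1.8 → f/1.6 → f/1.4 — 2 stops opened up (brighter).
Net so far: 4 stops brighter. ISO: 5000 → 4000 → 3200 → 2500 → 2000 → 1600 → 1250 → 1000 → 800 → 640 → 500 → 400 → 320.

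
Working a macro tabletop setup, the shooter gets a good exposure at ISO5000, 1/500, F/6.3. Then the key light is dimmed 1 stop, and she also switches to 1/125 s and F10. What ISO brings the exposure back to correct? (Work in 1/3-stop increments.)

Scene light: 1 stop darker.
Shutter speed: 1/500 → 1/400 → 1/320 → 1/250 → 1/200 → 1/160 → 1/125 — 2 stops longer (brighter).
Aperture: f/6.3 → f/7.1 → f/8 → f/9 → f/10 — 1 1/3 stops smaller aperture (darker).
Net so far: 1/3 stop darker. ISO: 5000 → 6400.

ISO 6400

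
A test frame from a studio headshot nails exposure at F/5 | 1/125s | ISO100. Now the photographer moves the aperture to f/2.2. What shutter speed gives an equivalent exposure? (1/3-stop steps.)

Aperture: f/5 → f/4.5 → f/4 → f/3.5 → f/3.2 → f/2.8 → f/2.5 → f/2.2 — 2 1/3 stops opened up (brighter).
Need 2 1/3 stops darker from the shutter speed: 1/125 → 1/160 → 1/200 → 1/250 → 1/320 → 1/400 → 1/500 → 1/640.

1/640s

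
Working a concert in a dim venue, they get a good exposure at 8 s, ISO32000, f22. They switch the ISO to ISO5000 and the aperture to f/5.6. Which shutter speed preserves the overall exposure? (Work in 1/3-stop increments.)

ISO: 32000 → 25600 → 20000 → 16000 → 12800 → 10000 → 8000 → 6400 → 5000 — 2 2/3 stops lower (darker).
Aperture: f/22 → f/20 → f/18 → f/16 → f/14 → f/13 → f/11 → f/10 → f/9 → f/8 → f/7.1 → f/6.3 → f/5.6 — 4 stops opened up (brighter).
Net change so far: 1 1/3 stops brighter. Offset with the shutter speed: 8 → 6 → 5 → 4 → 3.2.

3.2 s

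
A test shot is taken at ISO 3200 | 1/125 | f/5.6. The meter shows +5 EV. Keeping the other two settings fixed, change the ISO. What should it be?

Overexposed by 5 stops → need 5 stops darker.
ISO: 3200 → 1600 → 800 → 400 → 200 → 100.

ISO 100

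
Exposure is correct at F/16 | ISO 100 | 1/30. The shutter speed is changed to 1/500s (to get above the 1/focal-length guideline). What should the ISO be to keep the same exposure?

Shutter speed: 1/30 → 1/60 → 1/125 → 1/250 → 1/500 — 4 stops faster (darker).
Need 4 stops brighter from the ISO: 100 → 200 → 400 → 800 → 1600.

ISO 1600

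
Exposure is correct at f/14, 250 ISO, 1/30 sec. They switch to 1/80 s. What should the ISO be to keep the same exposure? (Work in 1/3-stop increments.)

Shutter speed: 1/30 → 1/40 → 1/50 → 1/60 → 1/80 — 1 1/3 stops shorter (darker).
Need 1 1/3 stops brighter from the ISO: 250 → 320 → 400 → 500 → 640.

ISO 640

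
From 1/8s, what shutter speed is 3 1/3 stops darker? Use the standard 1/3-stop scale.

Shutter speed: 1/8 → 1/10 → 1/13 → 1/15 → 1/20 → 1/25 → 1/30 → 1/40 → 1/50 → 1/60 → 1/80 — 3 1/3 stops faster (darker).

1/80s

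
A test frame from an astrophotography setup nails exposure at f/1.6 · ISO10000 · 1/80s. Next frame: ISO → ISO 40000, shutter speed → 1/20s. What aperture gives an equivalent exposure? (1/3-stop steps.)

ISO: 10000 → 12800 → 16000 → 20000 → 25600 → 32000 → 40000 — 2 stops higher (brighter).
Shutter speed: 1/80 → 1/60 → 1/50 → 1/40 → 1/30 → 1/25 → 1/20 — 2 stops slower (brighter).
Net change so far: 4 stops brighter. Offset with the aperture: f/1.6 → f/1.8 → f/2 → f/2.2 → f/2.5 → f/2.8 → f/3.2 → f/3.5 → f/4 → f/4.5 → f/5 → f/5.6 → f/6.3.

f/6.3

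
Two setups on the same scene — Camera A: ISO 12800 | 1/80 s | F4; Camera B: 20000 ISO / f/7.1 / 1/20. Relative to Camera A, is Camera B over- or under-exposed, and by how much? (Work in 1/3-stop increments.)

Aperture: f/4 → f/4.5 → f/5 → f/5.6 → f/6.3 → f/7.1 — 1 2/3 stops narrower (darker).
Shutter speed: 1/80 → 1/60 → 1/50 → 1/40 → 1/30 → 1/25 → 1/20 — 2 stops slower (brighter).
ISO: 12800 → 16000 → 20000 — 2/3 stop raised (brighter).
Net: −1 2/3 +2 +2/3 = +1 stop.

1 stop brighter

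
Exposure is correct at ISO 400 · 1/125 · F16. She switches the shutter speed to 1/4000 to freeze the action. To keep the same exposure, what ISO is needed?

ISO 12800

Shutter speed: 1/125 → 1/250 → 1/500 → 1/1000 → 1/2000 → 1/4000 — 5 stops faster (darker).
Need 5 stops brighter from the ISO: 400 → 800 → 1600 → 3200 → 6400 → 12800.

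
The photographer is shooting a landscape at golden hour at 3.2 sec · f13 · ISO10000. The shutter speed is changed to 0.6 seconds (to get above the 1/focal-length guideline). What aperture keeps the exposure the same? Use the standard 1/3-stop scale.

Shutter speed: 3.2 → 2.5 → 2 → 1.6 → 1.3 → 1 → 0.8 → 0.6 — 2 1/3 stops shorter (darker).
Need 2 1/3 stops brighter from the aperture: f/13 → f/11 → f/10 → f/9 → f/8 → f/7.1 → f/6.3 → f/5.6.

f/5.6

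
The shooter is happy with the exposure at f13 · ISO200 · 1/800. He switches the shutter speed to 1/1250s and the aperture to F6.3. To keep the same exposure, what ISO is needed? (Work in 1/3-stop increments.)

Shutter speed: 1/800 → 1/1000 → 1/1250 — 2/3 stop shorter (darker).
Aperture: f/13 → f/11 → f/10 → f/9 → f/8 → f/7.1 → f/6.3 — 2 stops opened up (brighter).
Net change so far: 1 1/3 stops brighter. Offset with the ISO: 200 → 160 → 125 → 100 → 80.

ISO 80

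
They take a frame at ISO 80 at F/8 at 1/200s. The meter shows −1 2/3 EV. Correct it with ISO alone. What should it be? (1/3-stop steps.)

ISO 250

Underexposed by 1 2/3 stops → need 1 2/3 stops brighter.
ISO: 80 → 100 → 125 → 160 → 200 → 250.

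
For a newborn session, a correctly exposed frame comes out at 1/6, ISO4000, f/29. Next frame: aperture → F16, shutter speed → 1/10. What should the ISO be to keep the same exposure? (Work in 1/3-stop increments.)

Aperture: f/29 → f/25 → f/22 → f/20 → f/18 → f/16 — 1 2/3 stops opened up (brighter).
Shutter speed: 1/6 → 1/8 → 1/10 — 2/3 stop shorter (darker).
Net change so far: 1 stop brighter. Offset with the ISO: 4000 → 3200 → 2500 → 2000.

ISO 2000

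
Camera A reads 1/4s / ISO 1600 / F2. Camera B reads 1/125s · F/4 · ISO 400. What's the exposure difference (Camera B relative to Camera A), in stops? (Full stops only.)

Aperture: f/2 → f/2.8 → f/4 — 2 stops smaller aperture (darker).
Shutter speed: 1/4 → 1/8 → 1/15 → 1/30 → 1/60 → 1/125 — 5 stops faster (darker).
ISO: 1600 → 800 → 400 — 2 stops dropped (darker).
Net: −2 −5 −2 = −9 stops.

9 stops darker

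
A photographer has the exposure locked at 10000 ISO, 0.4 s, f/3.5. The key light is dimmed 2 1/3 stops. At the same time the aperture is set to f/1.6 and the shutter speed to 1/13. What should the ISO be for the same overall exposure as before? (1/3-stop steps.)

ISO 51200

Scene light: 2 1/3 stops darker.
Aperture: f/3.5 → f/3.2 → f/2.8 → f/2.5 → f/2.2 → f/2 → f/1.8 → f/1.6 — 2 1/3 stops opened up (brighter).
Shutter speed: 0.4 → 0.3 → 1/4 → 1/5 → 1/6 → 1/8 → 1/10 → 1/13 — 2 1/3 stops faster (darker).
Net so far: 2 1/3 stops darker. ISO: 10000 → 12800 → 16000 → 20000 → 25600 → 32000 → 40000 → 51200.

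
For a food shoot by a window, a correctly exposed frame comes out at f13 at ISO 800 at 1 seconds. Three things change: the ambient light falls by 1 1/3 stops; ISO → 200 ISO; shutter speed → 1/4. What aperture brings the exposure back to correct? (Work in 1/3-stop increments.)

f/2

Scene light: 1 1/3 stops darker.
ISO: 800 → 640 → 500 → 400 → 320 → 250 → 200 — 2 stops lower (darker).
Shutter speed: 1 → 0.8 → 0.6 → 0.5 → 0.4 → 0.3 → 1/4 — 2 stops shorter (darker).
Net so far: 5 1/3 stops darker. Aperture: f/13 → f/11 → f/10 → f/9 → f/8 → f/7.1 → f/6.3 → f/5.6 → f/5 → f/4.5 → f/4 → f/3.5 → f/3.2 → f/2.8 → f/2.5 → f/2.2 → f/2.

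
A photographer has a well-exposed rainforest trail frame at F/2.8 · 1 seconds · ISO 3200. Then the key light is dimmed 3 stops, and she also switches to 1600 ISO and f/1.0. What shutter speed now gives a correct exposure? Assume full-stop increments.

2 s

Scene light: 3 stops darker.
ISO: 3200 → 1600 — 1 stop lower (darker).
Aperture: f/2.8 → f/2 → f/1.4 → f/1.0 — 3 stops wider (brighter).
Net so far: 1 stop darker. Shutter speed: 1 → 2.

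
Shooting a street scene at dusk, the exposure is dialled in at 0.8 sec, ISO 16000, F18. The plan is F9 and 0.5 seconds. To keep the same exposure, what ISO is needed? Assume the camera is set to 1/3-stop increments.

ISO 6400

Aperture: f/18 → f/16 → f/14 → f/13 → f/11 → f/10 → f/9 — 2 stops wider (brighter).
Shutter speed: 0.8 → 0.6 → 0.5 — 2/3 stop shorter (darker).
Net change so far: 1 1/3 stops brighter. Offset with the ISO: 16000 → 12800 → 10000 → 8000 → 6400.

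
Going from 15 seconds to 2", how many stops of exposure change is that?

3 stops

15 → 8 → 4 → 2 — count the steps: 3 stops.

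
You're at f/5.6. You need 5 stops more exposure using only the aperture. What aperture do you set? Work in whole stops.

f/1.0

Aperture: f/5.6 → f/4 → f/2.8 → f/2 → f/1.4 → f/1.0 — 5 stops wider (brighter).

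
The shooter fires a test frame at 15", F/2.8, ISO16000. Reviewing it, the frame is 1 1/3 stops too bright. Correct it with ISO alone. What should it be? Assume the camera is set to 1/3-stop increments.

ISO 6400

Overexposed by 1 1/3 stops → need 1 1/3 stops darker.
ISO: 16000 → 12800 → 10000 → 8000 → 6400.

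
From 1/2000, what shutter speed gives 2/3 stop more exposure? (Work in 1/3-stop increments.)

Shutter speed: 1/2000 → 1/1600 → 1/1250 — 2/3 stop longer (brighter).

1/1250s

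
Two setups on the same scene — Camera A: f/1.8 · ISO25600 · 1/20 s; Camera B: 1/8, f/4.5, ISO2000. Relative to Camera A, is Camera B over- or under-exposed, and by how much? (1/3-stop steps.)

Aperture: f/1.8 → f/2 → f/2.2 → f/2.5 → f/2.8 → f/3.2 → f/3.5 → f/4 → f/4.5 — 2 2/3 stops narrower (darker).
Shutter speed: 1/20 → 1/15 → 1/13 → 1/10 → 1/8 — 1 1/3 stops slower (brighter).
ISO: 25600 → 20000 → 16000 → 12800 → 10000 → 8000 → 6400 → 5000 → 4000 → 3200 → 2500 → 2000 — 3 2/3 stops dropped (darker).
Net: −2 2/3 +1 1/3 −3 2/3 = −5 stops.

5 stops darker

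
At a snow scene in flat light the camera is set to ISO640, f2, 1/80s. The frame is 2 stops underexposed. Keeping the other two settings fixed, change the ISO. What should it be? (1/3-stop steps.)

ISO 2500

Underexposed by 2 stops → need 2 stops brighter.
ISO: 640 → 800 → 1000 → 1250 → 1600 → 2000 → 2500.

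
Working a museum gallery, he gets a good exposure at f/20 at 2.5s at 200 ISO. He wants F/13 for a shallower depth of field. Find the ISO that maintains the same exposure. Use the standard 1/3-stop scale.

ISO 80

Aperture: f/20 → f/18 → f/16 → f/14 → f/13 — 1 1/3 stops opened up (brighter).
Need 1 1/3 stops darker from the ISO: 200 → 160 → 125 → 100 → 80.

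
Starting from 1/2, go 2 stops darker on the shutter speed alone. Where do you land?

Shutter speed: 1/2 → 1/4 → 1/8 — 2 stops faster (darker).

1/8s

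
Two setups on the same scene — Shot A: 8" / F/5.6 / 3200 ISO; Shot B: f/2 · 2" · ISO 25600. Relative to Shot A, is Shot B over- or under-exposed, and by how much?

4 stops brighter

Aperture: f/5.6 → f/4 → f/2.8 → f/2 — 3 stops larger aperture (brighter).
Shutter speed: 8 → 4 → 2 — 2 stops faster (darker).
ISO: 3200 → 6400 → 12800 → 25600 — 3 stops higher (brighter).
Net: +3 −2 +3 = +4 stops.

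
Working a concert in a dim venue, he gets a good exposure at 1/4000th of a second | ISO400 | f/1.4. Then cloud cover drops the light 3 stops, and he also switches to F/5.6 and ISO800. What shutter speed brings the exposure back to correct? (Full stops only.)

Scene light: 3 stops darker.
Aperture: f/1.4 → f/2 → f/2.8 → f/4 → f/5.6 — 4 stops stopped down (darker).
ISO: 400 → 800 — 1 stop higher (brighter).
Net so far: 6 stops darker. Shutter speed: 1/4000 → 1/2000 → 1/1000 → 1/500 → 1/250 → 1/125 → 1/60.

1/60s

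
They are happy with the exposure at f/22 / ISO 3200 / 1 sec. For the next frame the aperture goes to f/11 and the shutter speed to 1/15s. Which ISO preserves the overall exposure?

Aperture: f/22 → f/16 → f/11 — 2 stops opened up (brighter).
Shutter speed: 1 → 1/2 → 1/4 → 1/8 → 1/15 — 4 stops faster (darker).
Net change so far: 2 stops darker. Offset with the ISO: 3200 → 6400 → 12800.

ISO 12800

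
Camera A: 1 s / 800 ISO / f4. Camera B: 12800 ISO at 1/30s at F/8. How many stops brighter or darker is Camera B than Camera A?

Aperture: f/4 → f/5.6 → f/8 — 2 stops stopped down (darker).
Shutter speed: 1 → 1/2 → 1/4 → 1/8 → 1/15 → 1/30 — 5 stops faster (darker).
ISO: 800 → 1600 → 3200 → 6400 → 12800 — 4 stops raised (brighter).
Net: −2 −5 +4 = −3 stops.

3 stops darker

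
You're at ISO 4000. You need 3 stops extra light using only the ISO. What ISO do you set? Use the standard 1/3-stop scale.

ISO 32000

ISO: 4000 → 5000 → 6400 → 8000 → 10000 → 12800 → 16000 → 20000 → 25600 → 32000 — 3 stops raised (brighter).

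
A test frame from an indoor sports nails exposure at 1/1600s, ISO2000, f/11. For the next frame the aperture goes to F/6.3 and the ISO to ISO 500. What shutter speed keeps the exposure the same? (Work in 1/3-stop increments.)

1/1250s

Aperture: f/11 → f/10 → f/9 → f/8 → f/7.1 → f/6.3 — 1 2/3 stops wider (brighter).
ISO: 2000 → 1600 → 1250 → 1000 → 800 → 640 → 500 — 2 stops dropped (darker).
Net change so far: 1/3 stop darker. Offset with the shutter speed: 1/1600 → 1/1250.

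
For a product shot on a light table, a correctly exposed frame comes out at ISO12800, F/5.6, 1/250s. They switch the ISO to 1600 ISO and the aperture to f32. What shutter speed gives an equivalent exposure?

1 s

ISO: 12800 → 6400 → 3200 → 1600 — 3 stops lower (darker).
Aperture: f/5.6 → f/8 → f/11 → f/16 → f/22 → f/32 — 5 stops narrower (darker).
Net change so far: 8 stops darker. Offset with the shutter speed: 1/250 → 1/125 → 1/60 → 1/30 → 1/15 → 1/8 → 1/4 → 1/2 → 1.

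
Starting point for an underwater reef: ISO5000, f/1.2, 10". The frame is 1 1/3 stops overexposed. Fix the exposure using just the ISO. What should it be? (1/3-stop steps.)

Overexposed by 1 1/3 stops → need 1 1/3 stops darker.
ISO: 5000 → 4000 → 3200 → 2500 → 2000.

ISO 2000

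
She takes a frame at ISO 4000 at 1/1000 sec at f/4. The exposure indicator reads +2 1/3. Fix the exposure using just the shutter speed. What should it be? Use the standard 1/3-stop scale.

1/5000s

Overexposed by 2 1/3 stops → need 2 1/3 stops darker.
Shutter speed: 1/1000 → 1/1250 → 1/1600 → 1/2000 → 1/2500 → 1/3200 → 1/4000 → 1/5000.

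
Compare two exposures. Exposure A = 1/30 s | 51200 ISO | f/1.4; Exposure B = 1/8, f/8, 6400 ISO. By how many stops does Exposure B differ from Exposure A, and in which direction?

Aperture: f/1.4 → f/2 → f/2.8 → f/4 → f/5.6 → f/8 — 5 stops narrower (darker).
Shutter speed: 1/30 → 1/15 → 1/8 — 2 stops longer (brighter).
ISO: 51200 → 25600 → 12800 → 6400 — 3 stops dropped (darker).
Net: −5 +2 −3 = −6 stops.

6 stops darker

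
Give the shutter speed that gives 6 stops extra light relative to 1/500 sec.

1/8s

Shutter speed: 1/500 → 1/250 → 1/125 → 1/60 → 1/30 → 1/15 → 1/8 — 6 stops longer (brighter).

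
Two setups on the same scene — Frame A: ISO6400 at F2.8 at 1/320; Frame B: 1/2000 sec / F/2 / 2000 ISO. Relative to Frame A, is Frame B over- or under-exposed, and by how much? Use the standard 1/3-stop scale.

3 1/3 stops darker

Aperture: f/2.8 → f/2.5 → f/2.2 → f/2 — 1 stop larger aperture (brighter).
Shutter speed: 1/320 → 1/400 → 1/500 → 1/640 → 1/800 → 1/1000 → 1/1250 → 1/1600 → 1/2000 — 2 2/3 stops shorter (darker).
ISO: 6400 → 5000 → 4000 → 3200 → 2500 → 2000 — 1 2/3 stops lower (darker).
Net: +1 −2 2/3 −1 2/3 = −3 1/3 stops.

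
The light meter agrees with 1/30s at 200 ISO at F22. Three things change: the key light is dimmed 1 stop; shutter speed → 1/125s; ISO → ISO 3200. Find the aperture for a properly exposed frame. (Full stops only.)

Scene light: 1 stop darker.
Shutter speed: 1/30 → 1/60 → 1/125 — 2 stops shorter (darker).
ISO: 200 → 400 → 800 → 1600 → 3200 — 4 stops higher (brighter).
Net so far: 1 stop brighter. Aperture: f/22 → f/32.

f/32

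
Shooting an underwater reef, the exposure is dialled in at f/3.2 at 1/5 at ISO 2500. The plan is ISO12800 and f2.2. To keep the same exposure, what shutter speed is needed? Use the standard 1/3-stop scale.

1/50s

ISO: 2500 → 3200 → 4000 → 5000 → 6400 → 8000 → 10000 → 12800 — 2 1/3 stops raised (brighter).
Aperture: f/3.2 → f/2.8 → f/2.5 → f/2.2 — 1 stop larger aperture (brighter).
Net change so far: 3 1/3 stops brighter. Offset with the shutter speed: 1/5 → 1/6 → 1/8 → 1/10 → 1/13 → 1/15 → 1/20 → 1/25 → 1/30 → 1/40 → 1/50.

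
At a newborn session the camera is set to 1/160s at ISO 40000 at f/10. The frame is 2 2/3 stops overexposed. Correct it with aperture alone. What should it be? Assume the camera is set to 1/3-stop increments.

Overexposed by 2 2/3 stops → need 2 2/3 stops darker.
Aperture: f/10 → f/11 → f/13 → f/14 → f/16 → f/18 → f/20 → f/22 → f/25.

f/25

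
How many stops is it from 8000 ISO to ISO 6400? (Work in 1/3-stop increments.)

8000 → 6400 — count the steps: 1 third-stops = 1/3 stop.

1/3 stop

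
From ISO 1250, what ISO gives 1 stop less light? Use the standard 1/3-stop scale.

ISO 640

ISO: 1250 → 1000 → 800 → 640 — 1 stop lower (darker).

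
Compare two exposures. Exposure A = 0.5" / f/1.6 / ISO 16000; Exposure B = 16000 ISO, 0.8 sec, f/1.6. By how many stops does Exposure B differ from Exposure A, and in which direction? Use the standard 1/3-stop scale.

2/3 stop brighter

Aperture: unchanged.
Shutter speed: 0.5 → 0.6 → 0.8 — 2/3 stop slower (brighter).
ISO: unchanged.
Net: +2/3 = +2/3 stops.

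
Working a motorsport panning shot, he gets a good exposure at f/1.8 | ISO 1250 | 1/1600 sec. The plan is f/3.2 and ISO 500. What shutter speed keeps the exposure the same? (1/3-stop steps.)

Aperture: f/1.8 → f/2 → f/2.2 → f/2.5 → f/2.8 → f/3.2 — 1 2/3 stops narrower (darker).
ISO: 1250 → 1000 → 800 → 640 → 500 — 1 1/3 stops dropped (darker).
Net change so far: 3 stops darker. Offset with the shutter speed: 1/1600 → 1/1250 → 1/1000 → 1/800 → 1/640 → 1/500 → 1/400 → 1/320 → 1/250 → 1/200.

1/200s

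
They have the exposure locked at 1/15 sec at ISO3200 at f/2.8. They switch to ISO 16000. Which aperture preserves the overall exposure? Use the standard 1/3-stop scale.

ISO: 3200 → 4000 → 5000 → 6400 → 8000 → 10000 → 12800 → 16000 — 2 1/3 stops raised (brighter).
Need 2 1/3 stops darker from the aperture: f/2.8 → f/3.2 → f/3.5 → f/4 → f/4.5 → f/5 → f/5.6 → f/6.3.

f/6.3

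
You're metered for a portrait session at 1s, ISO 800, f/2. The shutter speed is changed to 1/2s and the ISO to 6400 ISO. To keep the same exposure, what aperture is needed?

f/4

Shutter speed: 1 → 1/2 — 1 stop shorter (darker).
ISO: 800 → 1600 → 3200 → 6400 — 3 stops higher (brighter).
Net change so far: 2 stops brighter. Offset with the aperture: f/2 → f/2.8 → f/4.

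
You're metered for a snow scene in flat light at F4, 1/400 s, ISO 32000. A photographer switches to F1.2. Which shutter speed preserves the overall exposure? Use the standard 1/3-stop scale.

1/4000s

Aperture: f/4 → f/3.5 → f/3.2 → f/2.8 → f/2.5 → f/2.2 → f/2 → f/1.8 → f/1.6 → f/1.4 → f/1.2 — 3 1/3 stops wider (brighter).
Need 3 1/3 stops darker from the shutter speed: 1/400 → 1/500 → 1/640 → 1/800 → 1/1000 → 1/1250 → 1/1600 → 1/2000 → 1/2500 → 1/3200 → 1/4000.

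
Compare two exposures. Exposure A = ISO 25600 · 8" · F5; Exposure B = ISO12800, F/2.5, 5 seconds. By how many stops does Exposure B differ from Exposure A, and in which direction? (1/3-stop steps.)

Aperture: f/5 → f/4.5 → f/4 → f/3.5 → f/3.2 → f/2.8 → f/2.5 — 2 stops wider (brighter).
Shutter speed: 8 → 6 → 5 — 2/3 stop faster (darker).
ISO: 25600 → 20000 → 16000 → 12800 — 1 stop lower (darker).
Net: +2 −2/3 −1 = +1/3 stops.

1/3 stop brighter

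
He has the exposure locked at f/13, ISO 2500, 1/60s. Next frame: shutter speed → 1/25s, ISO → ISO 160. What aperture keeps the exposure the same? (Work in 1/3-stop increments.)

Shutter speed: 1/60 → 1/50 → 1/40 → 1/30 → 1/25 — 1 1/3 stops slower (brighter).
ISO: 2500 → 2000 → 1600 → 1250 → 1000 → 800 → 640 → 500 → 400 → 320 → 250 → 200 → 160 — 4 stops lower (darker).
Net change so far: 2 2/3 stops darker. Offset with the aperture: f/13 → f/11 → f/10 → f/9 → f/8 → f/7.1 → f/6.3 → f/5.6 → f/5.

f/5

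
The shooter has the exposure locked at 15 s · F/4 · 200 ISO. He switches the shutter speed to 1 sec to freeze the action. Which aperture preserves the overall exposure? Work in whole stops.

Shutter speed: 15 → 8 → 4 → 2 → 1 — 4 stops faster (darker).
Need 4 stops brighter from the aperture: f/4 → f/2.8 → f/2 → f/1.4 → f/1.0.

f/1.0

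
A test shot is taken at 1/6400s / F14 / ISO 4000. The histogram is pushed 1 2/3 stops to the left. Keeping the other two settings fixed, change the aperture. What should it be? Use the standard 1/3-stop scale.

Underexposed by 1 2/3 stops → need 1 2/3 stops brighter.
Aperture: f/14 → f/13 → f/11 → f/10 → f/9 → f/8.

f/8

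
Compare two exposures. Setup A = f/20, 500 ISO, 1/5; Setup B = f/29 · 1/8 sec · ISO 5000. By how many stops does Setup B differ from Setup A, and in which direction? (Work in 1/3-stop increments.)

Aperture: f/20 → f/22 → f/25 → f/29 — 1 stop smaller aperture (darker).
Shutter speed: 1/5 → 1/6 → 1/8 — 2/3 stop faster (darker).
ISO: 500 → 640 → 800 → 1000 → 1250 → 1600 → 2000 → 2500 → 3200 → 4000 → 5000 — 3 1/3 stops raised (brighter).
Net: −1 −2/3 +3 1/3 = +1 2/3 stops.

1 2/3 stops brighter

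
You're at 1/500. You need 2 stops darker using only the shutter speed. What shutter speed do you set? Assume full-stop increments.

1/2000s

Shutter speed: 1/500 → 1/1000 → 1/2000 — 2 stops faster (darker).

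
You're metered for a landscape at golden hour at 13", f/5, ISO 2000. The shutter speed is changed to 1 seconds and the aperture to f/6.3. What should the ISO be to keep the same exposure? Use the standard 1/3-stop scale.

ISO 40000

Shutter speed: 13 → 10 → 8 → 6 → 5 → 4 → 3.2 → 2.5 → 2 → 1.6 → 1.3 → 1 — 3 2/3 stops shorter (darker).
Aperture: f/5 → f/5.6 → f/6.3 — 2/3 stop narrower (darker).
Net change so far: 4 1/3 stops darker. Offset with the ISO: 2000 → 2500 → 3200 → 4000 → 5000 → 6400 → 8000 → 10000 → 12800 → 16000 → 20000 → 25600 → 32000 → 40000.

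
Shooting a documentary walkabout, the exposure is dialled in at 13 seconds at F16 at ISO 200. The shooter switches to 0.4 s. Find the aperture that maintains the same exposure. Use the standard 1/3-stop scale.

Shutter speed: 13 → 10 → 8 → 6 → 5 → 4 → 3.2 → 2.5 → 2 → 1.6 → 1.3 → 1 → 0.8 → 0.6 → 0.5 → 0.4 — 5 stops shorter (darker).
Need 5 stops brighter from the aperture: f/16 → f/14 → f/13 → f/11 → f/10 → f/9 → f/8 → f/7.1 → f/6.3 → f/5.6 → f/5 → f/4.5 → f/4 → f/3.5 → f/3.2 → f/2.8.

f/2.8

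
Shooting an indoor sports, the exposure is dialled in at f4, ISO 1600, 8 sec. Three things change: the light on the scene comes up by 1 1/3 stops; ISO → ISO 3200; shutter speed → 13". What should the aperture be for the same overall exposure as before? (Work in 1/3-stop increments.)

f/11

Scene light: 1 1/3 stops brighter.
ISO: 1600 → 2000 → 2500 → 3200 — 1 stop raised (brighter).
Shutter speed: 8 → 10 → 13 — 2/3 stop longer (brighter).
Net so far: 3 stops brighter. Aperture: f/4 → f/4.5 → f/5 → f/5.6 → f/6.3 → f/7.1 → f/8 → f/9 → f/10 → f/11.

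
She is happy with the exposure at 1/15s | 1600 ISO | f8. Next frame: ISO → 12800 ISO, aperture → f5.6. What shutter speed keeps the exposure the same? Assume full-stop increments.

ISO: 1600 → 3200 → 6400 → 12800 — 3 stops raised (brighter).
Aperture: f/8 → f/5.6 — 1 stop opened up (brighter).
Net change so far: 4 stops brighter. Offset with the shutter speed: 1/15 → 1/30 → 1/60 → 1/125 → 1/250.

1/250s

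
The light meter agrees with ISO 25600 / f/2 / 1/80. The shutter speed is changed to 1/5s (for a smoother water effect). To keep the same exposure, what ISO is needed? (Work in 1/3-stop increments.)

ISO 1600

Shutter speed: 1/80 → 1/60 → 1/50 → 1/40 → 1/30 → 1/25 → 1/20 → 1/15 → 1/13 → 1/10 → 1/8 → 1/6 → 1/5 — 4 stops longer (brighter).
Need 4 stops darker from the ISO: 25600 → 20000 → 16000 → 12800 → 10000 → 8000 → 6400 → 5000 → 4000 → 3200 → 2500 → 2000 → 1600.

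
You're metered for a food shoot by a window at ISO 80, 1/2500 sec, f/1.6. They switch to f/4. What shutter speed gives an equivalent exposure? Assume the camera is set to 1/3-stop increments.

Aperture: f/1.6 → f/1.8 → f/2 → f/2.2 → f/2.5 → f/2.8 → f/3.2 → f/3.5 → f/4 — 2 2/3 stops stopped down (darker).
Need 2 2/3 stops brighter from the shutter speed: 1/2500 → 1/2000 → 1/1600 → 1/1250 → 1/1000 → 1/800 → 1/640 → 1/500 → 1/400.

1/400s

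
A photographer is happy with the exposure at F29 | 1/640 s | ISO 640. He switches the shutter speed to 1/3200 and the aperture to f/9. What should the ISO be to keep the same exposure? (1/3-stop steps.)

ISO 320

Shutter speed: 1/640 → 1/800 → 1/1000 → 1/1250 → 1/1600 → 1/2000 → 1/2500 → 1/3200 — 2 1/3 stops faster (darker).
Aperture: f/29 → f/25 → f/22 → f/20 → f/18 → f/16 → f/14 → f/13 → f/11 → f/10 → f/9 — 3 1/3 stops opened up (brighter).
Net change so far: 1 stop brighter. Offset with the ISO: 640 → 500 → 400 → 320.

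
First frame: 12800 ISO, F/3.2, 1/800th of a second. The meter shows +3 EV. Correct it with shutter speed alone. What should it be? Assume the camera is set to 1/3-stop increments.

1/6400s

Overexposed by 3 stops → need 3 stops darker.
Shutter speed: 1/800 → 1/1000 → 1/1250 → 1/1600 → 1/2000 → 1/2500 → 1/3200 → 1/4000 → 1/5000 → 1/6400.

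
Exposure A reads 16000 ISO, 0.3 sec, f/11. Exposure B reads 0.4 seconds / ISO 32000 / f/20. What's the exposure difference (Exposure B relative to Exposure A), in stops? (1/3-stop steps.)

1/3 stop darker

Aperture: f/11 → f/13 → f/14 → f/16 → f/18 → f/20 — 1 2/3 stops smaller aperture (darker).
Shutter speed: 0.3 → 0.4 — 1/3 stop slower (brighter).
ISO: 16000 → 20000 → 25600 → 32000 — 1 stop higher (brighter).
Net: −1 2/3 +1/3 +1 = −1/3 stops.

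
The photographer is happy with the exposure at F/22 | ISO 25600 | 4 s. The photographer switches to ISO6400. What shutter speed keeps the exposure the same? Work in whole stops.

15 s

ISO: 25600 → 12800 → 6400 — 2 stops lower (darker).
Need 2 stops brighter from the shutter speed: 4 → 8 → 15.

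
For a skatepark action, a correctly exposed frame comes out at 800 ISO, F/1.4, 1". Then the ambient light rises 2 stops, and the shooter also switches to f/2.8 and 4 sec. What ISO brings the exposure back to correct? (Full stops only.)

Scene light: 2 stops brighter.
Aperture: f/1.4 → f/2 → f/2.8 — 2 stops narrower (darker).
Shutter speed: 1 → 2 → 4 — 2 stops longer (brighter).
Net so far: 2 stops brighter. ISO: 800 → 400 → 200.

ISO 200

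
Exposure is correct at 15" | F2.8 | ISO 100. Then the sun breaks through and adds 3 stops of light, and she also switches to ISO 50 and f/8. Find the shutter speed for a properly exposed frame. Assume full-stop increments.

Scene light: 3 stops brighter.
ISO: 100 → 50 — 1 stop dropped (darker).
Aperture: f/2.8 → f/4 → f/5.6 → f/8 — 3 stops smaller aperture (darker).
Net so far: 1 stop darker. Shutter speed: 15 → 30.

30 s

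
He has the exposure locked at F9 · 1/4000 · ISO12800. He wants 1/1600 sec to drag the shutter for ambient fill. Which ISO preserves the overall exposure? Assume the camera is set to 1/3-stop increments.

ISO 5000

Shutter speed: 1/4000 → 1/3200 → 1/2500 → 1/2000 → 1/1600 — 1 1/3 stops slower (brighter).
Need 1 1/3 stops darker from the ISO: 12800 → 10000 → 8000 → 6400 → 5000.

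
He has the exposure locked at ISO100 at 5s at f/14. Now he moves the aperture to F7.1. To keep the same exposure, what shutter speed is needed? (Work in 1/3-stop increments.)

1.3 s

Aperture: f/14 → f/13 → f/11 → f/10 → f/9 → f/8 → f/7.1 — 2 stops wider (brighter).
Need 2 stops darker from the shutter speed: 5 → 4 → 3.2 → 2.5 → 2 → 1.6 → 1.3.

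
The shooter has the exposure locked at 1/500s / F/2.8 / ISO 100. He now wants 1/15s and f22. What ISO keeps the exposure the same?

ISO 200

Shutter speed: 1/500 → 1/250 → 1/125 → 1/60 → 1/30 → 1/15 — 5 stops slower (brighter).
Aperture: f/2.8 → f/4 → f/5.6 → f/8 → f/11 → f/16 → f/22 — 6 stops narrower (darker).
Net change so far: 1 stop darker. Offset with the ISO: 100 → 200.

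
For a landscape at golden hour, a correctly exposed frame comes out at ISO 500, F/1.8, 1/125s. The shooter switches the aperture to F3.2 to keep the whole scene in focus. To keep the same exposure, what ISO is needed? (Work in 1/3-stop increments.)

ISO 1600

Aperture: f/1.8 → f/2 → f/2.2 → f/2.5 → f/2.8 → f/3.2 — 1 2/3 stops narrower (darker).
Need 1 2/3 stops brighter from the ISO: 500 → 640 → 800 → 1000 → 1250 → 1600.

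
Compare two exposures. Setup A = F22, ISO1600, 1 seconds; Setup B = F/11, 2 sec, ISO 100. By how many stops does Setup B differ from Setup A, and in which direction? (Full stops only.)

1 stop darker

Aperture: f/22 → f/16 → f/11 — 2 stops larger aperture (brighter).
Shutter speed: 1 → 2 — 1 stop longer (brighter).
ISO: 1600 → 800 → 400 → 200 → 100 — 4 stops lower (darker).
Net: +2 +1 −4 = −1 stop.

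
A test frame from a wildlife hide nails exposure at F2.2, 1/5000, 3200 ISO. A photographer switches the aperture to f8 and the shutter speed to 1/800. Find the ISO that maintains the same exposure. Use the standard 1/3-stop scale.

ISO 6400

Aperture: f/2.2 → f/2.5 → f/2.8 → f/3.2 → f/3.5 → f/4 → f/4.5 → f/5 → f/5.6 → f/6.3 → f/7.1 → f/8 — 3 2/3 stops narrower (darker).
Shutter speed: 1/5000 → 1/4000 → 1/3200 → 1/2500 → 1/2000 → 1/1600 → 1/1250 → 1/1000 → 1/800 — 2 2/3 stops longer (brighter).
Net change so far: 1 stop darker. Offset with the ISO: 3200 → 4000 → 5000 → 6400.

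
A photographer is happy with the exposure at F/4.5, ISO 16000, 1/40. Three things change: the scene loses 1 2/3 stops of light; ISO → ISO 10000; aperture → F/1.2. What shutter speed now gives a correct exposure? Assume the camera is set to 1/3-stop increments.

1/100s

Scene light: 1 2/3 stops darker.
ISO: 16000 → 12800 → 10000 — 2/3 stop dropped (darker).
Aperture: f/4.5 → f/4 → f/3.5 → f/3.2 → f/2.8 → f/2.5 → f/2.2 → f/2 → f/1.8 → f/1.6 → f/1.4 → f/1.2 — 3 2/3 stops larger aperture (brighter).
Net so far: 1 1/3 stops brighter. Shutter speed: 1/40 → 1/50 → 1/60 → 1/80 → 1/100.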